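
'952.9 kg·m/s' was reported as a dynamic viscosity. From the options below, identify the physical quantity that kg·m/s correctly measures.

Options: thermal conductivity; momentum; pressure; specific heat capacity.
momentum

dynamic viscosity should have units dimensionally equivalent to kg / (m * s) (e.g. Pa·s).
The given unit 'kg·m/s' reduces to kg * m / s. Of the listed options, that is the dimensionality of momentum.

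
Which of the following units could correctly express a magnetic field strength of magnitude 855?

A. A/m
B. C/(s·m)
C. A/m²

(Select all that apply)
A, B

magnetic field strength has SI base units: A / m

Checking each option against A / m:
  A. A/m: ✓ matches
  B. C/(s·m): ✓ matches
  C. A/m²: ✗ does not match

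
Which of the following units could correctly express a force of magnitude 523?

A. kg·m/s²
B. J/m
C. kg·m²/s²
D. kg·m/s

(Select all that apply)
A, B

force has SI base units: kg * m / s^2

Checking each option against kg * m / s^2:
  A. kg·m/s²: ✓ matches
  B. J/m: ✓ matches
  C. kg·m²/s²: ✗ does not match
  D. kg·m/s: ✗ does not match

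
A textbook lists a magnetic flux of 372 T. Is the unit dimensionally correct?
No

magnetic flux has SI base units: kg * m^2 / (A * s^2)
T does NOT reduce to kg * m^2 / (A * s^2); a valid unit for magnetic flux would be e.g. Wb.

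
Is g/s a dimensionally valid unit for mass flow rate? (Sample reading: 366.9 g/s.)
Yes

mass flow rate has SI base units: kg / s
g/s reduces to the same SI base units, so it is a valid unit for mass flow rate.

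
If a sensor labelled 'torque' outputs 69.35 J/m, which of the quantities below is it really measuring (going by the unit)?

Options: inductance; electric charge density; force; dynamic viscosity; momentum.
force

torque should have units dimensionally equivalent to kg * m^2 / s^2 (e.g. N·m).
The given unit 'J/m' reduces to kg * m / s^2. Of the listed options, that is the dimensionality of force.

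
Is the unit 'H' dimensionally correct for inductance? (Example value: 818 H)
Yes

inductance has SI base units: kg * m^2 / (A^2 * s^2)
H reduces to the same SI base units, so it is a valid unit for inductance.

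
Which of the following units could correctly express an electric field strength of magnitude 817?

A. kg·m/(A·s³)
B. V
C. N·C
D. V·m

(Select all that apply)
A

electric field strength has SI base units: kg * m / (A * s^3)

Checking each option against kg * m / (A * s^3):
  A. kg·m/(A·s³): ✓ matches
  B. V: ✗ does not match
  C. N·C: ✗ does not match
  D. V·m: ✗ does not match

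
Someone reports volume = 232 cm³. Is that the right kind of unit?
Yes

volume has SI base units: m^3
cm³ reduces to the same SI base units, so it is a valid unit for volume.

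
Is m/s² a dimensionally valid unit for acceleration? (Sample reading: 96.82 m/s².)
Yes

acceleration has SI base units: m / s^2
m/s² reduces to the same SI base units, so it is a valid unit for acceleration.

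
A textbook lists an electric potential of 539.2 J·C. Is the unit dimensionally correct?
No

electric potential has SI base units: kg * m^2 / (A * s^3)
J·C does NOT reduce to kg * m^2 / (A * s^3); a valid unit for electric potential would be e.g. V.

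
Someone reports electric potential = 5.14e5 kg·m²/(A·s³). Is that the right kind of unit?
Yes

electric potential has SI base units: kg * m^2 / (A * s^3)
kg·m²/(A·s³) reduces to the same SI base units, so it is a valid unit for electric potential.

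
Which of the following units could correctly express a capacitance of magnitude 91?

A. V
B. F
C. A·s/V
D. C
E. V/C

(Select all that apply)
B, C

capacitance has SI base units: A^2 * s^4 / (kg * m^2)

Checking each option against A^2 * s^4 / (kg * m^2):
  A. V: ✗ does not match
  B. F: ✓ matches
  C. A·s/V: ✓ matches
  D. C: ✗ does not match
  E. V/C: ✗ does not match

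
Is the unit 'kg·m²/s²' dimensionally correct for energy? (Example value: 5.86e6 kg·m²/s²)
Yes

energy has SI base units: kg * m^2 / s^2
kg·m²/s² reduces to the same SI base units, so it is a valid unit for energy.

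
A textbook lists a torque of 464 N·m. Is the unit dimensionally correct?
Yes

torque has SI base units: kg * m^2 / s^2
N·m reduces to the same SI base units, so it is a valid unit for torque.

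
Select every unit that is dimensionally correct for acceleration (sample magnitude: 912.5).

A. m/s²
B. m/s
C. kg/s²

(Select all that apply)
A

acceleration has SI base units: m / s^2

Checking each option against m / s^2:
  A. m/s²: ✓ matches
  B. m/s: ✗ does not match
  C. kg/s²: ✗ does not match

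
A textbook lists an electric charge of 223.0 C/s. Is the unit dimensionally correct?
No

electric charge has SI base units: A * s
C/s does NOT reduce to A * s; a valid unit for electric charge would be e.g. C.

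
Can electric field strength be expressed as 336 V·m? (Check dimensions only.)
No

electric field strength has SI base units: kg * m / (A * s^3)
V·m does NOT reduce to kg * m / (A * s^3); a valid unit for electric field strength would be e.g. V/m.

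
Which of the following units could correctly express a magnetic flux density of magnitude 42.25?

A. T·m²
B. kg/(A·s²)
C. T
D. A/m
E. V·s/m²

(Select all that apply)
B, C, E

magnetic flux density has SI base units: kg / (A * s^2)

Checking each option against kg / (A * s^2):
  A. T·m²: ✗ does not match
  B. kg/(A·s²): ✓ matches
  C. T: ✓ matches
  D. A/m: ✗ does not match
  E. V·s/m²: ✓ matches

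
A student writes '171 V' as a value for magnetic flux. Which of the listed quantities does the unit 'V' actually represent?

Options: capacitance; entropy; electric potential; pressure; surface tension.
electric potential

magnetic flux should have units dimensionally equivalent to kg * m^2 / (A * s^2) (e.g. Wb).
The given unit 'V' reduces to kg * m^2 / (A * s^3). Of the listed options, that is the dimensionality of electric potential.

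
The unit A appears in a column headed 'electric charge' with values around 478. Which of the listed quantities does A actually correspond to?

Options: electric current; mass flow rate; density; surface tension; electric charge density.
electric current

electric charge should have units dimensionally equivalent to A * s (e.g. C).
The given unit 'A' reduces to A. Of the listed options, that is the dimensionality of electric current.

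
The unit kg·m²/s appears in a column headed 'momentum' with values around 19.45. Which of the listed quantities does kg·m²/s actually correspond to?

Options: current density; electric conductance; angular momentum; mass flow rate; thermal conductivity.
angular momentum

momentum should have units dimensionally equivalent to kg * m / s (e.g. kg·m/s).
The given unit 'kg·m²/s' reduces to kg * m^2 / s. Of the listed options, that is the dimensionality of angular momentum.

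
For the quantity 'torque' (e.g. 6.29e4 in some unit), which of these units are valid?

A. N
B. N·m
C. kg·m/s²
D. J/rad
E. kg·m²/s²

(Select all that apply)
B, D, E

torque has SI base units: kg * m^2 / s^2

Checking each option against kg * m^2 / s^2:
  A. N: ✗ does not match
  B. N·m: ✓ matches
  C. kg·m/s²: ✗ does not match
  D. J/rad: ✓ matches
  E. kg·m²/s²: ✓ matches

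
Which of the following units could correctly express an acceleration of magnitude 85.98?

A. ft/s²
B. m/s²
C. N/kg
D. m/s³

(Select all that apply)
A, B, C

acceleration has SI base units: m / s^2

Checking each option against m / s^2:
  A. ft/s²: ✓ matches
  B. m/s²: ✓ matches
  C. N/kg: ✓ matches
  D. m/s³: ✗ does not match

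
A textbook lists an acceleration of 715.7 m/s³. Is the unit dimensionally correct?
No

acceleration has SI base units: m / s^2
m/s³ does NOT reduce to m / s^2; a valid unit for acceleration would be e.g. m/s².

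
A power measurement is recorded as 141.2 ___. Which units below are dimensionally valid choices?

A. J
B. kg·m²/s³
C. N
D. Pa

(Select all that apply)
B

power has SI base units: kg * m^2 / s^3

Checking each option against kg * m^2 / s^3:
  A. J: ✗ does not match
  B. kg·m²/s³: ✓ matches
  C. N: ✗ does not match
  D. Pa: ✗ does not match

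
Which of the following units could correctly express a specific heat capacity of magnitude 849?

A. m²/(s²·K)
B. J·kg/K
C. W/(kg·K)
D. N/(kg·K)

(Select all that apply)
A

specific heat capacity has SI base units: m^2 / (s^2 * K)

Checking each option against m^2 / (s^2 * K):
  A. m²/(s²·K): ✓ matches
  B. J·kg/K: ✗ does not match
  C. W/(kg·K): ✗ does not match
  D. N/(kg·K): ✗ does not match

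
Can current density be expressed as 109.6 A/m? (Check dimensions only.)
No

current density has SI base units: A / m^2
A/m does NOT reduce to A / m^2; a valid unit for current density would be e.g. A/m².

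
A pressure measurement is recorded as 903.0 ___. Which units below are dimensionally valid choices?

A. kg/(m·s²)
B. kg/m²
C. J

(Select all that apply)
A

pressure has SI base units: kg / (m * s^2)

Checking each option against kg / (m * s^2):
  A. kg/(m·s²): ✓ matches
  B. kg/m²: ✗ does not match
  C. J: ✗ does not match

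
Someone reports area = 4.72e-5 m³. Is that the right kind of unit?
No

area has SI base units: m^2
m³ does NOT reduce to m^2; a valid unit for area would be e.g. m².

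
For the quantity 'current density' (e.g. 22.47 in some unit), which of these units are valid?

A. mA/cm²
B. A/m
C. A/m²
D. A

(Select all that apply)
A, C

current density has SI base units: A / m^2

Checking each option against A / m^2:
  A. mA/cm²: ✓ matches
  B. A/m: ✗ does not match
  C. A/m²: ✓ matches
  D. A: ✗ does not match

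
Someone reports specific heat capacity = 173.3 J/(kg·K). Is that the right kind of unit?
Yes

specific heat capacity has SI base units: m^2 / (s^2 * K)
J/(kg·K) reduces to the same SI base units, so it is a valid unit for specific heat capacity.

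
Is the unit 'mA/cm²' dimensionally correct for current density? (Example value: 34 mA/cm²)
Yes

current density has SI base units: A / m^2
mA/cm² reduces to the same SI base units, so it is a valid unit for current density.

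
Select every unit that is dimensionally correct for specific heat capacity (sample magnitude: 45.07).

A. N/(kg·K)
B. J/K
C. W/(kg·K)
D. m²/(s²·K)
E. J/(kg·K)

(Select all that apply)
D, E

specific heat capacity has SI base units: m^2 / (s^2 * K)

Checking each option against m^2 / (s^2 * K):
  A. N/(kg·K): ✗ does not match
  B. J/K: ✗ does not match
  C. W/(kg·K): ✗ does not match
  D. m²/(s²·K): ✓ matches
  E. J/(kg·K): ✓ matches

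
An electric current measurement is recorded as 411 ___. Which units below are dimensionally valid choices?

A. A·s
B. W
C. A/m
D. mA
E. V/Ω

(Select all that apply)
D, E

electric current has SI base units: A

Checking each option against A:
  A. A·s: ✗ does not match
  B. W: ✗ does not match
  C. A/m: ✗ does not match
  D. mA: ✓ matches
  E. V/Ω: ✓ matches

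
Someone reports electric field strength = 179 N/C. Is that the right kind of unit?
Yes

electric field strength has SI base units: kg * m / (A * s^3)
N/C reduces to the same SI base units, so it is a valid unit for electric field strength.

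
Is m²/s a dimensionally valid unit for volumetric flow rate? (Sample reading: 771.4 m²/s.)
No

volumetric flow rate has SI base units: m^3 / s
m²/s does NOT reduce to m^3 / s; a valid unit for volumetric flow rate would be e.g. m³/s.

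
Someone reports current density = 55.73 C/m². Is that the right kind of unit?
No

current density has SI base units: A / m^2
C/m² does NOT reduce to A / m^2; a valid unit for current density would be e.g. A/m².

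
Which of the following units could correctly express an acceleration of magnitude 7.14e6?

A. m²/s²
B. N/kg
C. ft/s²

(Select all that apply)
B, C

acceleration has SI base units: m / s^2

Checking each option against m / s^2:
  A. m²/s²: ✗ does not match
  B. N/kg: ✓ matches
  C. ft/s²: ✓ matches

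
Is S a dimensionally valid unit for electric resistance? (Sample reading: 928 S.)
No

electric resistance has SI base units: kg * m^2 / (A^2 * s^3)
S does NOT reduce to kg * m^2 / (A^2 * s^3); a valid unit for electric resistance would be e.g. Ω.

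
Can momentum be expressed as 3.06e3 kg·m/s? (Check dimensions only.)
Yes

momentum has SI base units: kg * m / s
kg·m/s reduces to the same SI base units, so it is a valid unit for momentum.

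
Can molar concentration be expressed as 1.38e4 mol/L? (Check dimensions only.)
Yes

molar concentration has SI base units: mol / m^3
mol/L reduces to the same SI base units, so it is a valid unit for molar concentration.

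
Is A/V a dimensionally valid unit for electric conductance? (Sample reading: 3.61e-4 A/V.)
Yes

electric conductance has SI base units: A^2 * s^3 / (kg * m^2)
A/V reduces to the same SI base units, so it is a valid unit for electric conductance.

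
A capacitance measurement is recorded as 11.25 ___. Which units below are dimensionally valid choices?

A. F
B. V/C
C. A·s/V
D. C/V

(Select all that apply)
A, C, D

capacitance has SI base units: A^2 * s^4 / (kg * m^2)

Checking each option against A^2 * s^4 / (kg * m^2):
  A. F: ✓ matches
  B. V/C: ✗ does not match
  C. A·s/V: ✓ matches
  D. C/V: ✓ matches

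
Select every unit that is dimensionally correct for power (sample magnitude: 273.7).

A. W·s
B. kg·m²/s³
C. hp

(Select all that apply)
B, C

power has SI base units: kg * m^2 / s^3

Checking each option against kg * m^2 / s^3:
  A. W·s: ✗ does not match
  B. kg·m²/s³: ✓ matches
  C. hp: ✓ matches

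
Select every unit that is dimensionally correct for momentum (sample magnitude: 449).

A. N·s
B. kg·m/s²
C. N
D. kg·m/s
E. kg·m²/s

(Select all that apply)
A, D

momentum has SI base units: kg * m / s

Checking each option against kg * m / s:
  A. N·s: ✓ matches
  B. kg·m/s²: ✗ does not match
  C. N: ✗ does not match
  D. kg·m/s: ✓ matches
  E. kg·m²/s: ✗ does not match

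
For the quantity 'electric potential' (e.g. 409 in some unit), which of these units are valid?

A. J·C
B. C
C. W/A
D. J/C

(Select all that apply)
C, D

electric potential has SI base units: kg * m^2 / (A * s^3)

Checking each option against kg * m^2 / (A * s^3):
  A. J·C: ✗ does not match
  B. C: ✗ does not match
  C. W/A: ✓ matches
  D. J/C: ✓ matches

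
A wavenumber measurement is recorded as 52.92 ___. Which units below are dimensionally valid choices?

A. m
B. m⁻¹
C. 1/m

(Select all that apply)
B, C

wavenumber has SI base units: 1 / m

Checking each option against 1 / m:
  A. m: ✗ does not match
  B. m⁻¹: ✓ matches
  C. 1/m: ✓ matches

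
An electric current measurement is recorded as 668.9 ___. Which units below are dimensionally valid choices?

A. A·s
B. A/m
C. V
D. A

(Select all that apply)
D

electric current has SI base units: A

Checking each option against A:
  A. A·s: ✗ does not match
  B. A/m: ✗ does not match
  C. V: ✗ does not match
  D. A: ✓ matches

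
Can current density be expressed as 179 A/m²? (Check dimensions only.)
Yes

current density has SI base units: A / m^2
A/m² reduces to the same SI base units, so it is a valid unit for current density.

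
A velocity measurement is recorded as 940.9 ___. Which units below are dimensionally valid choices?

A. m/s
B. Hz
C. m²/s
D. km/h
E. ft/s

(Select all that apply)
A, D, E

velocity has SI base units: m / s

Checking each option against m / s:
  A. m/s: ✓ matches
  B. Hz: ✗ does not match
  C. m²/s: ✗ does not match
  D. km/h: ✓ matches
  E. ft/s: ✓ matches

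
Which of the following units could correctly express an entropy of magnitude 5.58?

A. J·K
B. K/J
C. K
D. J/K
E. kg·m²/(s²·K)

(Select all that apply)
D, E

entropy has SI base units: kg * m^2 / (s^2 * K)

Checking each option against kg * m^2 / (s^2 * K):
  A. J·K: ✗ does not match
  B. K/J: ✗ does not match
  C. K: ✗ does not match
  D. J/K: ✓ matches
  E. kg·m²/(s²·K): ✓ matches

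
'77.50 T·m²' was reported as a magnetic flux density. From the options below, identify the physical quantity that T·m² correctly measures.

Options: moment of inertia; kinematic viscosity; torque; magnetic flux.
magnetic flux

magnetic flux density should have units dimensionally equivalent to kg / (A * s^2) (e.g. T).
The given unit 'T·m²' reduces to kg * m^2 / (A * s^2). Of the listed options, that is the dimensionality of magnetic flux.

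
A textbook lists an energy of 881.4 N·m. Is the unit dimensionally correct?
Yes

energy has SI base units: kg * m^2 / s^2
N·m reduces to the same SI base units, so it is a valid unit for energy.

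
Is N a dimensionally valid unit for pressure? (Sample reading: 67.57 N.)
No

pressure has SI base units: kg / (m * s^2)
N does NOT reduce to kg / (m * s^2); a valid unit for pressure would be e.g. Pa.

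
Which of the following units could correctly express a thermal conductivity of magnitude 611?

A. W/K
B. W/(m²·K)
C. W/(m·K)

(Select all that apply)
C

thermal conductivity has SI base units: kg * m / (s^3 * K)

Checking each option against kg * m / (s^3 * K):
  A. W/K: ✗ does not match
  B. W/(m²·K): ✗ does not match
  C. W/(m·K): ✓ matches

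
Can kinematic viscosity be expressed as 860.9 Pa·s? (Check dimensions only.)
No

kinematic viscosity has SI base units: m^2 / s
Pa·s does NOT reduce to m^2 / s; a valid unit for kinematic viscosity would be e.g. m²/s.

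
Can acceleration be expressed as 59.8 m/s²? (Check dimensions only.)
Yes

acceleration has SI base units: m / s^2
m/s² reduces to the same SI base units, so it is a valid unit for acceleration.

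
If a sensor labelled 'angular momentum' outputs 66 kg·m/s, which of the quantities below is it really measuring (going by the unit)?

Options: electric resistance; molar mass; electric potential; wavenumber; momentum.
momentum

angular momentum should have units dimensionally equivalent to kg * m^2 / s (e.g. kg·m²/s).
The given unit 'kg·m/s' reduces to kg * m / s. Of the listed options, that is the dimensionality of momentum.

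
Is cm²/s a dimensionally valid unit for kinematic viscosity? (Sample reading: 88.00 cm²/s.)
Yes

kinematic viscosity has SI base units: m^2 / s
cm²/s reduces to the same SI base units, so it is a valid unit for kinematic viscosity.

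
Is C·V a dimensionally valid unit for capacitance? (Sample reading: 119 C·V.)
No

capacitance has SI base units: A^2 * s^4 / (kg * m^2)
C·V does NOT reduce to A^2 * s^4 / (kg * m^2); a valid unit for capacitance would be e.g. F.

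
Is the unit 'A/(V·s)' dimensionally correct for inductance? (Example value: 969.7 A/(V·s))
No

inductance has SI base units: kg * m^2 / (A^2 * s^2)
A/(V·s) does NOT reduce to kg * m^2 / (A^2 * s^2); a valid unit for inductance would be e.g. H.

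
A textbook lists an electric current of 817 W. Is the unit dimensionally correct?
No

electric current has SI base units: A
W does NOT reduce to A; a valid unit for electric current would be e.g. A.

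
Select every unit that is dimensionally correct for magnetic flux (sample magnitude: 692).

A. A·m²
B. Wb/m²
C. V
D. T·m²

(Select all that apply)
D

magnetic flux has SI base units: kg * m^2 / (A * s^2)

Checking each option against kg * m^2 / (A * s^2):
  A. A·m²: ✗ does not match
  B. Wb/m²: ✗ does not match
  C. V: ✗ does not match
  D. T·m²: ✓ matches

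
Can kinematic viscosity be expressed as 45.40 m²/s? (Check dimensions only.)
Yes

kinematic viscosity has SI base units: m^2 / s
m²/s reduces to the same SI base units, so it is a valid unit for kinematic viscosity.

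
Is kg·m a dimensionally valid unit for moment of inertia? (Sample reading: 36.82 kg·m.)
No

moment of inertia has SI base units: kg * m^2
kg·m does NOT reduce to kg * m^2; a valid unit for moment of inertia would be e.g. kg·m².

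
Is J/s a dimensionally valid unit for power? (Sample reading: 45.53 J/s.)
Yes

power has SI base units: kg * m^2 / s^3
J/s reduces to the same SI base units, so it is a valid unit for power.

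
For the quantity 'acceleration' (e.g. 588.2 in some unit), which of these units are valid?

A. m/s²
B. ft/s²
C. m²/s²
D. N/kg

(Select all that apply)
A, B, D

acceleration has SI base units: m / s^2

Checking each option against m / s^2:
  A. m/s²: ✓ matches
  B. ft/s²: ✓ matches
  C. m²/s²: ✗ does not match
  D. N/kg: ✓ matches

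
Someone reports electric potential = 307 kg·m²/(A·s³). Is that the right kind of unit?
Yes

electric potential has SI base units: kg * m^2 / (A * s^3)
kg·m²/(A·s³) reduces to the same SI base units, so it is a valid unit for electric potential.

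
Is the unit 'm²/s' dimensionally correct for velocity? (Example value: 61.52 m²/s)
No

velocity has SI base units: m / s
m²/s does NOT reduce to m / s; a valid unit for velocity would be e.g. m/s.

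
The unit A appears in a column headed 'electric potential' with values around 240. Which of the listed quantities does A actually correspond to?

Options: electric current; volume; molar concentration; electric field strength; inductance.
electric current

electric potential should have units dimensionally equivalent to kg * m^2 / (A * s^3) (e.g. V).
The given unit 'A' reduces to A. Of the listed options, that is the dimensionality of electric current.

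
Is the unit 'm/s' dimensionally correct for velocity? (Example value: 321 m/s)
Yes

velocity has SI base units: m / s
m/s reduces to the same SI base units, so it is a valid unit for velocity.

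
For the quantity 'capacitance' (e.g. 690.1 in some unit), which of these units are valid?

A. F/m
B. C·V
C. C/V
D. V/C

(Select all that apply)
C

capacitance has SI base units: A^2 * s^4 / (kg * m^2)

Checking each option against A^2 * s^4 / (kg * m^2):
  A. F/m: ✗ does not match
  B. C·V: ✗ does not match
  C. C/V: ✓ matches
  D. V/C: ✗ does not match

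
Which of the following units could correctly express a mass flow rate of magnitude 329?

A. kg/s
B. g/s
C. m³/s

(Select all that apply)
A, B

mass flow rate has SI base units: kg / s

Checking each option against kg / s:
  A. kg/s: ✓ matches
  B. g/s: ✓ matches
  C. m³/s: ✗ does not match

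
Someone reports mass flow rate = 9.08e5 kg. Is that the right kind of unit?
No

mass flow rate has SI base units: kg / s
kg does NOT reduce to kg / s; a valid unit for mass flow rate would be e.g. kg/s.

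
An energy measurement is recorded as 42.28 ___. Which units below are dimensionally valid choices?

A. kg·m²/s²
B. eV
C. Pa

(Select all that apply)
A, B

energy has SI base units: kg * m^2 / s^2

Checking each option against kg * m^2 / s^2:
  A. kg·m²/s²: ✓ matches
  B. eV: ✓ matches
  C. Pa: ✗ does not match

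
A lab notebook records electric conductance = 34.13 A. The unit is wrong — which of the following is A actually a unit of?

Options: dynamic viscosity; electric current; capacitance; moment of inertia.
electric current

electric conductance should have units dimensionally equivalent to A^2 * s^3 / (kg * m^2) (e.g. S).
The given unit 'A' reduces to A. Of the listed options, that is the dimensionality of electric current.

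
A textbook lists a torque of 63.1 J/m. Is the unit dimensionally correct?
No

torque has SI base units: kg * m^2 / s^2
J/m does NOT reduce to kg * m^2 / s^2; a valid unit for torque would be e.g. N·m.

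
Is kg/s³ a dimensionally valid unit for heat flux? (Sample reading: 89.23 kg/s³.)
Yes

heat flux has SI base units: kg / s^3
kg/s³ reduces to the same SI base units, so it is a valid unit for heat flux.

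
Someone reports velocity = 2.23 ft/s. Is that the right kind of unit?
Yes

velocity has SI base units: m / s
ft/s reduces to the same SI base units, so it is a valid unit for velocity.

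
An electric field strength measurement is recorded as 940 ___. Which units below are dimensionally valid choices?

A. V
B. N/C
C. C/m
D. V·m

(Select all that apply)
B

electric field strength has SI base units: kg * m / (A * s^3)

Checking each option against kg * m / (A * s^3):
  A. V: ✗ does not match
  B. N/C: ✓ matches
  C. C/m: ✗ does not match
  D. V·m: ✗ does not match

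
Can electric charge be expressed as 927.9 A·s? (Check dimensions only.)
Yes

electric charge has SI base units: A * s
A·s reduces to the same SI base units, so it is a valid unit for electric charge.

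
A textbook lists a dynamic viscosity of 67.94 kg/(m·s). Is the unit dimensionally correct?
Yes

dynamic viscosity has SI base units: kg / (m * s)
kg/(m·s) reduces to the same SI base units, so it is a valid unit for dynamic viscosity.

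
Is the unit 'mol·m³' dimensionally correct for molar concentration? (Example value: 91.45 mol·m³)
No

molar concentration has SI base units: mol / m^3
mol·m³ does NOT reduce to mol / m^3; a valid unit for molar concentration would be e.g. mol/m³.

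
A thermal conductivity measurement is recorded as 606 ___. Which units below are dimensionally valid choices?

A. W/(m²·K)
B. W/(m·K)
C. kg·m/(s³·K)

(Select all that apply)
B, C

thermal conductivity has SI base units: kg * m / (s^3 * K)

Checking each option against kg * m / (s^3 * K):
  A. W/(m²·K): ✗ does not match
  B. W/(m·K): ✓ matches
  C. kg·m/(s³·K): ✓ matches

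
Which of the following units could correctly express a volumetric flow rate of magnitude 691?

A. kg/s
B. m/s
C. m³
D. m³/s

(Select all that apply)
D

volumetric flow rate has SI base units: m^3 / s

Checking each option against m^3 / s:
  A. kg/s: ✗ does not match
  B. m/s: ✗ does not match
  C. m³: ✗ does not match
  D. m³/s: ✓ matches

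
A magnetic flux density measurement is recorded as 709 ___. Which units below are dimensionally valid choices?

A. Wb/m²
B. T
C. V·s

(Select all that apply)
A, B

magnetic flux density has SI base units: kg / (A * s^2)

Checking each option against kg / (A * s^2):
  A. Wb/m²: ✓ matches
  B. T: ✓ matches
  C. V·s: ✗ does not match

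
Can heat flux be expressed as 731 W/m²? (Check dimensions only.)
Yes

heat flux has SI base units: kg / s^3
W/m² reduces to the same SI base units, so it is a valid unit for heat flux.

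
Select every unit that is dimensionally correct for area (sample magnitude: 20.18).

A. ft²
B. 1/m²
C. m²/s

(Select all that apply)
A

area has SI base units: m^2

Checking each option against m^2:
  A. ft²: ✓ matches
  B. 1/m²: ✗ does not match
  C. m²/s: ✗ does not match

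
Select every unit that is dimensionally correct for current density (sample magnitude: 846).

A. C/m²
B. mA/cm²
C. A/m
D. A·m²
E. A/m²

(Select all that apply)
B, E

current density has SI base units: A / m^2

Checking each option against A / m^2:
  A. C/m²: ✗ does not match
  B. mA/cm²: ✓ matches
  C. A/m: ✗ does not match
  D. A·m²: ✗ does not match
  E. A/m²: ✓ matches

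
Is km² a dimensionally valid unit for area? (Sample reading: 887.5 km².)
Yes

area has SI base units: m^2
km² reduces to the same SI base units, so it is a valid unit for area.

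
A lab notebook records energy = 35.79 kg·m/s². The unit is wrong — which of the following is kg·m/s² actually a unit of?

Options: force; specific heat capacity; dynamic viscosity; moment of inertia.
force

energy should have units dimensionally equivalent to kg * m^2 / s^2 (e.g. J).
The given unit 'kg·m/s²' reduces to kg * m / s^2. Of the listed options, that is the dimensionality of force.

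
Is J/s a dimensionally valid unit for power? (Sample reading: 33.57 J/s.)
Yes

power has SI base units: kg * m^2 / s^3
J/s reduces to the same SI base units, so it is a valid unit for power.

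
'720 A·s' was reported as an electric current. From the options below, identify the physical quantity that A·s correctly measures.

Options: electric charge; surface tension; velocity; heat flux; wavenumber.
electric charge

electric current should have units dimensionally equivalent to A (e.g. A).
The given unit 'A·s' reduces to A * s. Of the listed options, that is the dimensionality of electric charge.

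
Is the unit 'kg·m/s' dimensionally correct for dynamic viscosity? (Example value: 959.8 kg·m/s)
No

dynamic viscosity has SI base units: kg / (m * s)
kg·m/s does NOT reduce to kg / (m * s); a valid unit for dynamic viscosity would be e.g. Pa·s.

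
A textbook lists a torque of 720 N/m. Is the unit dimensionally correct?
No

torque has SI base units: kg * m^2 / s^2
N/m does NOT reduce to kg * m^2 / s^2; a valid unit for torque would be e.g. N·m.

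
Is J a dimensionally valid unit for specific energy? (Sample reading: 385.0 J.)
No

specific energy has SI base units: m^2 / s^2
J does NOT reduce to m^2 / s^2; a valid unit for specific energy would be e.g. J/kg.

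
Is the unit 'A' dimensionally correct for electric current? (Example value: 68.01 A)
Yes

electric current has SI base units: A
A reduces to the same SI base units, so it is a valid unit for electric current.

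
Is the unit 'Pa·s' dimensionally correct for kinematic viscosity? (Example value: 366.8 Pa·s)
No

kinematic viscosity has SI base units: m^2 / s
Pa·s does NOT reduce to m^2 / s; a valid unit for kinematic viscosity would be e.g. m²/s.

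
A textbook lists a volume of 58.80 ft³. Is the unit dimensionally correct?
Yes

volume has SI base units: m^3
ft³ reduces to the same SI base units, so it is a valid unit for volume.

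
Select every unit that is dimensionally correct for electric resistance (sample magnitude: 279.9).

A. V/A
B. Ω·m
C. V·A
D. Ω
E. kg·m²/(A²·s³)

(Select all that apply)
A, D, E

electric resistance has SI base units: kg * m^2 / (A^2 * s^3)

Checking each option against kg * m^2 / (A^2 * s^3):
  A. V/A: ✓ matches
  B. Ω·m: ✗ does not match
  C. V·A: ✗ does not match
  D. Ω: ✓ matches
  E. kg·m²/(A²·s³): ✓ matches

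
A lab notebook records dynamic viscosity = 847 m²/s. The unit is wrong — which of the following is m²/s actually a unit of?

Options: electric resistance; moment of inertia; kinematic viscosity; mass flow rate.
kinematic viscosity

dynamic viscosity should have units dimensionally equivalent to kg / (m * s) (e.g. Pa·s).
The given unit 'm²/s' reduces to m^2 / s. Of the listed options, that is the dimensionality of kinematic viscosity.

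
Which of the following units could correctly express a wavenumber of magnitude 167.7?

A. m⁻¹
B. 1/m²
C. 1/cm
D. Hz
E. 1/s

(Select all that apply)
A, C

wavenumber has SI base units: 1 / m

Checking each option against 1 / m:
  A. m⁻¹: ✓ matches
  B. 1/m²: ✗ does not match
  C. 1/cm: ✓ matches
  D. Hz: ✗ does not match
  E. 1/s: ✗ does not match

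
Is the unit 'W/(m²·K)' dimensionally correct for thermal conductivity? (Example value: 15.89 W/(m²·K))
No

thermal conductivity has SI base units: kg * m / (s^3 * K)
W/(m²·K) does NOT reduce to kg * m / (s^3 * K); a valid unit for thermal conductivity would be e.g. W/(m·K).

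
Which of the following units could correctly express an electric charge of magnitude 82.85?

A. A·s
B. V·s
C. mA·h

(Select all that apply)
A, C

electric charge has SI base units: A * s

Checking each option against A * s:
  A. A·s: ✓ matches
  B. V·s: ✗ does not match
  C. mA·h: ✓ matches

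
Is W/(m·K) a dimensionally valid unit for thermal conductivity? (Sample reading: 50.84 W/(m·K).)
Yes

thermal conductivity has SI base units: kg * m / (s^3 * K)
W/(m·K) reduces to the same SI base units, so it is a valid unit for thermal conductivity.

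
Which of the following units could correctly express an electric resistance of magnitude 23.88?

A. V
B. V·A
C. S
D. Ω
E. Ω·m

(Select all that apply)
D

electric resistance has SI base units: kg * m^2 / (A^2 * s^3)

Checking each option against kg * m^2 / (A^2 * s^3):
  A. V: ✗ does not match
  B. V·A: ✗ does not match
  C. S: ✗ does not match
  D. Ω: ✓ matches
  E. Ω·m: ✗ does not match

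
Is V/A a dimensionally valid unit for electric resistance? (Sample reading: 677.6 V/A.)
Yes

electric resistance has SI base units: kg * m^2 / (A^2 * s^3)
V/A reduces to the same SI base units, so it is a valid unit for electric resistance.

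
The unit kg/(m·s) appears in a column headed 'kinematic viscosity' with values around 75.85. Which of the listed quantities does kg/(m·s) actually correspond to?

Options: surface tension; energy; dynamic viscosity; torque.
dynamic viscosity

kinematic viscosity should have units dimensionally equivalent to m^2 / s (e.g. m²/s).
The given unit 'kg/(m·s)' reduces to kg / (m * s). Of the listed options, that is the dimensionality of dynamic viscosity.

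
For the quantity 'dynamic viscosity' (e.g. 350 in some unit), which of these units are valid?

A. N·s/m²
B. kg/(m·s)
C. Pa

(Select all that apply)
A, B

dynamic viscosity has SI base units: kg / (m * s)

Checking each option against kg / (m * s):
  A. N·s/m²: ✓ matches
  B. kg/(m·s): ✓ matches
  C. Pa: ✗ does not match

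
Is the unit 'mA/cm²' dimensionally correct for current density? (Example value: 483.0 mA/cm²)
Yes

current density has SI base units: A / m^2
mA/cm² reduces to the same SI base units, so it is a valid unit for current density.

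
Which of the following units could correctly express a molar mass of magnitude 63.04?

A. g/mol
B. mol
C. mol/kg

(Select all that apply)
A

molar mass has SI base units: kg / mol

Checking each option against kg / mol:
  A. g/mol: ✓ matches
  B. mol: ✗ does not match
  C. mol/kg: ✗ does not match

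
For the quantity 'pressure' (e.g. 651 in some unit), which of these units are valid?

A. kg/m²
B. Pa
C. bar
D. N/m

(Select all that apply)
B, C

pressure has SI base units: kg / (m * s^2)

Checking each option against kg / (m * s^2):
  A. kg/m²: ✗ does not match
  B. Pa: ✓ matches
  C. bar: ✓ matches
  D. N/m: ✗ does not match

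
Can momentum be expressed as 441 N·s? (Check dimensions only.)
Yes

momentum has SI base units: kg * m / s
N·s reduces to the same SI base units, so it is a valid unit for momentum.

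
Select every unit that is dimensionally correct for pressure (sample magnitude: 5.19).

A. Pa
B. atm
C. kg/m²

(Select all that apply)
A, B

pressure has SI base units: kg / (m * s^2)

Checking each option against kg / (m * s^2):
  A. Pa: ✓ matches
  B. atm: ✓ matches
  C. kg/m²: ✗ does not match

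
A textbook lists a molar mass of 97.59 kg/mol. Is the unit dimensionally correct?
Yes

molar mass has SI base units: kg / mol
kg/mol reduces to the same SI base units, so it is a valid unit for molar mass.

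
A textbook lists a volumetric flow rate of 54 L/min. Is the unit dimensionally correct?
Yes

volumetric flow rate has SI base units: m^3 / s
L/min reduces to the same SI base units, so it is a valid unit for volumetric flow rate.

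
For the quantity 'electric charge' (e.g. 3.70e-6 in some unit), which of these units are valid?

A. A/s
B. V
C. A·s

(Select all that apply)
C

electric charge has SI base units: A * s

Checking each option against A * s:
  A. A/s: ✗ does not match
  B. V: ✗ does not match
  C. A·s: ✓ matches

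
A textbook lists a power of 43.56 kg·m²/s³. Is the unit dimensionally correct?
Yes

power has SI base units: kg * m^2 / s^3
kg·m²/s³ reduces to the same SI base units, so it is a valid unit for power.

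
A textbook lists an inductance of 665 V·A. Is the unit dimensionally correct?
No

inductance has SI base units: kg * m^2 / (A^2 * s^2)
V·A does NOT reduce to kg * m^2 / (A^2 * s^2); a valid unit for inductance would be e.g. H.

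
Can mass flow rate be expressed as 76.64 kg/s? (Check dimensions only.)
Yes

mass flow rate has SI base units: kg / s
kg/s reduces to the same SI base units, so it is a valid unit for mass flow rate.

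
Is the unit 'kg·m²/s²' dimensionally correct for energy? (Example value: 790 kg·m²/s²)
Yes

energy has SI base units: kg * m^2 / s^2
kg·m²/s² reduces to the same SI base units, so it is a valid unit for energy.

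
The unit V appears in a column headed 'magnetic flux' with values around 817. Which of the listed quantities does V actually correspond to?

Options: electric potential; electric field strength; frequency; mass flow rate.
electric potential

magnetic flux should have units dimensionally equivalent to kg * m^2 / (A * s^2) (e.g. Wb).
The given unit 'V' reduces to kg * m^2 / (A * s^3). Of the listed options, that is the dimensionality of electric potential.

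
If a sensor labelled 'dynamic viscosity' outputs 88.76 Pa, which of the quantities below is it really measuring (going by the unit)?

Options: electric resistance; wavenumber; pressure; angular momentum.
pressure

dynamic viscosity should have units dimensionally equivalent to kg / (m * s) (e.g. Pa·s).
The given unit 'Pa' reduces to kg / (m * s^2). Of the listed options, that is the dimensionality of pressure.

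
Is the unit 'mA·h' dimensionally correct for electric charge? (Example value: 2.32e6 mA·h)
Yes

electric charge has SI base units: A * s
mA·h reduces to the same SI base units, so it is a valid unit for electric charge.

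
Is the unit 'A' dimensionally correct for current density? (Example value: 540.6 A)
No

current density has SI base units: A / m^2
A does NOT reduce to A / m^2; a valid unit for current density would be e.g. A/m².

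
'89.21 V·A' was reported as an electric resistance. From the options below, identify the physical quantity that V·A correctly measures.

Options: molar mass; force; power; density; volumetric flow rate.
power

electric resistance should have units dimensionally equivalent to kg * m^2 / (A^2 * s^3) (e.g. Ω).
The given unit 'V·A' reduces to kg * m^2 / s^3. Of the listed options, that is the dimensionality of power.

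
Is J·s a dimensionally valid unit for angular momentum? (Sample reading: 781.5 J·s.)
Yes

angular momentum has SI base units: kg * m^2 / s
J·s reduces to the same SI base units, so it is a valid unit for angular momentum.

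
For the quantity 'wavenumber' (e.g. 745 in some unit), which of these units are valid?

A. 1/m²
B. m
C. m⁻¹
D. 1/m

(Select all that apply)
C, D

wavenumber has SI base units: 1 / m

Checking each option against 1 / m:
  A. 1/m²: ✗ does not match
  B. m: ✗ does not match
  C. m⁻¹: ✓ matches
  D. 1/m: ✓ matches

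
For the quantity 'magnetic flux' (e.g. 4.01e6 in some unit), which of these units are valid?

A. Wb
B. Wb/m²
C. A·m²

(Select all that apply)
A

magnetic flux has SI base units: kg * m^2 / (A * s^2)

Checking each option against kg * m^2 / (A * s^2):
  A. Wb: ✓ matches
  B. Wb/m²: ✗ does not match
  C. A·m²: ✗ does not match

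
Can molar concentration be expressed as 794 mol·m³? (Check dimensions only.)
No

molar concentration has SI base units: mol / m^3
mol·m³ does NOT reduce to mol / m^3; a valid unit for molar concentration would be e.g. mol/m³.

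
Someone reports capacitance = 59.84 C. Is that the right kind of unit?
No

capacitance has SI base units: A^2 * s^4 / (kg * m^2)
C does NOT reduce to A^2 * s^4 / (kg * m^2); a valid unit for capacitance would be e.g. F.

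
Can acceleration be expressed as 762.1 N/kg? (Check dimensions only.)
Yes

acceleration has SI base units: m / s^2
N/kg reduces to the same SI base units, so it is a valid unit for acceleration.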